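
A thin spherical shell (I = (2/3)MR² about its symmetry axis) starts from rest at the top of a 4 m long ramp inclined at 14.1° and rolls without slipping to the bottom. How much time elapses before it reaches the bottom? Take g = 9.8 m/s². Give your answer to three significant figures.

t ≈ 2.36 s

With I = (2/3)MR², the ratio k = I/(MR²) is 2/3.
Along the incline Mg sinθ − f = Ma, and torque about the center fR = Iα = kMR²(a/R) gives f = kMa.
Hence a = g sinθ/(1+k) = 9.8×sin14.1°/1.667 = 1.432 m/s².
With constant a from rest, t = √(2L/a) = √(2·4/1.432) ≈ 2.36 s.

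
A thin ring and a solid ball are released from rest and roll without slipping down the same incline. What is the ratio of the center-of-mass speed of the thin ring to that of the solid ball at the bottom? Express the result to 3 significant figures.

Each satisfies Mgh = ½(1+k)Mv² with k = I/(MR²), so v ∝ 1/√(1+k).
For the thin ring k = 1; for the solid ball k = 0.4.
v₁/v₂ = √((1+k₂)/(1+k₁)) = √(1.4/2) ≈ 0.837.

v_ratio ≈ 0.837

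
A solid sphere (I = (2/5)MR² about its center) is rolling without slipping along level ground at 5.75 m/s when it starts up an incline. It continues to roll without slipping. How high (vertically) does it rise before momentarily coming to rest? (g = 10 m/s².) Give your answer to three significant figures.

Here I = (2/5)MR², so the shape factor k = I/(MR²) = 0.4.
The rolling condition ω = v/R makes the rotational term ½I(v/R)² = ½kMv², so KE_total = ½(1+k)Mv² = (7/10)Mv².
All of this converts to potential energy at the highest point: (7/10)Mv₀² = Mgh.
Thus h = (1+k)v₀²/(2g) = 1.4 × 5.75² / (2 × 10) ≈ 2.31 m.

h ≈ 2.31 m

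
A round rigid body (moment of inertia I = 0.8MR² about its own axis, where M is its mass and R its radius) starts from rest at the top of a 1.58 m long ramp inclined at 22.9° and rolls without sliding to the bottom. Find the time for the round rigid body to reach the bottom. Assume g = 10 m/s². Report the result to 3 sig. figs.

t ≈ 1.21 s

With I = 0.8MR², the ratio k = I/(MR²) is 0.8.
Along the incline Mg sinθ − f = Ma, and torque about the center fR = Iα = kMR²(a/R) gives f = kMa.
Hence a = g sinθ/(1+k) = 10×sin22.9°/1.8 = 2.162 m/s².
With constant a from rest, t = √(2L/a) = √(2·1.58/2.162) ≈ 1.21 s.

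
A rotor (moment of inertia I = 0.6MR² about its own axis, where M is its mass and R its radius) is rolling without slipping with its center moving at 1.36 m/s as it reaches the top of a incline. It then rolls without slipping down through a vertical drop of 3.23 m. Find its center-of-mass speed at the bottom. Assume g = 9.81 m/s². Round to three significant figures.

With I = 0.6MR², the ratio k = I/(MR²) is 0.6.
Since it rolls without slipping, ω = v/R and KE = ½Mv² + ½Iω² = ½(1+k)Mv² = (4/5)Mv².
Conserving energy between top and bottom: (4/5)Mv² = (4/5)Mv₀² + Mgh, hence v² = v₀² + 2gh/(1+k).
v = √(1.36² + 2×9.81×3.23/1.6) = √41.46 ≈ 6.44 m/s.

v ≈ 6.44 m/s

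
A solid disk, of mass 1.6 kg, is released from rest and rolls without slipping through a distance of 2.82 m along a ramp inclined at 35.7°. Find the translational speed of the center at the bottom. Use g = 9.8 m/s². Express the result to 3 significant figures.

v ≈ 4.64 m/s

For this body I = (1/2)MR², i.e. k = I/(MR²) = 0.5.
Pure rolling means v = ωR; then KE = ½Mv² + ½I(v/R)² = ½(1+k)Mv² = (3/4)Mv².
The vertical drop is h = L sinθ = 2.82 × sin35.7° = 1.646 m.
Setting Mgh = (3/4)Mv² gives v = √(2gh/(1+k)) = √(2·9.8·1.646/1.5) ≈ 4.64 m/s.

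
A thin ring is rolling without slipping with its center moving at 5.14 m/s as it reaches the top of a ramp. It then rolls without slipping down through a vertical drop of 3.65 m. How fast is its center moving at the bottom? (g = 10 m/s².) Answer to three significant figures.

v ≈ 7.93 m/s

With I = MR², the ratio k = I/(MR²) is 1.
Rolling without slipping gives ω = v/R, so the total kinetic energy is ½Mv² + ½Iω² = ½(1+k)Mv² = Mv².
Energy conservation: Mv₀² + Mgh = Mv², so v² = v₀² + 2gh/(1+k).
v = √(5.14² + 2×10×3.65/2) = √62.92 ≈ 7.93 m/s.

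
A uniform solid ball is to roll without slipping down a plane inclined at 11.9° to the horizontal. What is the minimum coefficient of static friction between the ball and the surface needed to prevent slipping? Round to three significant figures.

μ_min ≈ 0.0602

For this body I = (2/5)MR², i.e. k = I/(MR²) = 0.4.
Along the incline Mg sinθ − f = Ma, and torque about the center fR = Iα = kMR²(a/R) gives f = kMa.
These give a = g sinθ/(1+k) and the required friction f = kMg sinθ/(1+k).
The normal force is N = Mg cosθ, so μ_min = f/N = k tanθ/(1+k).
μ_min = 0.4 × tan11.9° / 1.4 ≈ 0.0602.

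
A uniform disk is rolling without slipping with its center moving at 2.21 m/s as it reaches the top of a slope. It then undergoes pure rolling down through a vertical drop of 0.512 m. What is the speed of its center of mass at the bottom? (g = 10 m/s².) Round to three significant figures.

v ≈ 3.42 m/s

For this body I = (1/2)MR², i.e. k = I/(MR²) = 0.5.
Pure rolling means v = ωR; then KE = ½Mv² + ½I(v/R)² = ½(1+k)Mv² = (3/4)Mv².
Energy conservation: (3/4)Mv₀² + Mgh = (3/4)Mv², so v² = v₀² + 2gh/(1+k).
v = √(2.21² + 2×10×0.512/1.5) = √11.71 ≈ 3.42 m/s.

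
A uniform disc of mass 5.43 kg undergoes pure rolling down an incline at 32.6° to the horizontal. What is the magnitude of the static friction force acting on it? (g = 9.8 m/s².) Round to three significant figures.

Here I = (1/2)MR², so the shape factor k = I/(MR²) = 0.5.
Newton's second law down the slope: Mg sinθ − f = Ma. The torque equation fR = Iα (with α = a/R) gives f = kMa.
Combining, a = g sinθ/(1+k) and f = kMa = kMg sinθ/(1+k).
f = 0.5 × 5.43 × 9.8 × sin32.6° / 1.5 ≈ 9.56 N.

f ≈ 9.56 N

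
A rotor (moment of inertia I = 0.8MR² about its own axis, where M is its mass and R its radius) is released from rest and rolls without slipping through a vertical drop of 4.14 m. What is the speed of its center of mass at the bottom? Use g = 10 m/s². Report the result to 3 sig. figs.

v ≈ 6.78 m/s

The moment of inertia is 0.8MR², giving k ≡ I/(MR²) = 0.8.
Pure rolling means v = ωR; then KE = ½Mv² + ½I(v/R)² = ½(1+k)Mv² = (9/10)Mv².
Energy conservation: Mgh = (9/10)Mv², so v = √(2gh/(1+k)) = √(2 × 10 × 4.14 / 1.8) ≈ 6.78 m/s.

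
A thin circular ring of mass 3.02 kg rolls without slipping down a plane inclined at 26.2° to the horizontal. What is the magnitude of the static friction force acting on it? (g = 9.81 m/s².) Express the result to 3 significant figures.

f ≈ 6.54 N

The moment of inertia is MR², giving k ≡ I/(MR²) = 1.
Along the incline Mg sinθ − f = Ma, and torque about the center fR = Iα = kMR²(a/R) gives f = kMa.
Combining, a = g sinθ/(1+k) and f = kMa = kMg sinθ/(1+k).
f = 1 × 3.02 × 9.81 × sin26.2° / 2 ≈ 6.54 N.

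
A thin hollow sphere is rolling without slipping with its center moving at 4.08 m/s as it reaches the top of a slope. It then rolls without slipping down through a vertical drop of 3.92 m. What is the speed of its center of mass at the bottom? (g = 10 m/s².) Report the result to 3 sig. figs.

With I = (2/3)MR², the ratio k = I/(MR²) is 2/3.
Rolling without slipping gives ω = v/R, so the total kinetic energy is ½Mv² + ½Iω² = ½(1+k)Mv² = (5/6)Mv².
Conserving energy between top and bottom: (5/6)Mv² = (5/6)Mv₀² + Mgh, hence v² = v₀² + 2gh/(1+k).
v = √(4.08² + 2×10×3.92/1.667) = √63.69 ≈ 7.98 m/s.

v ≈ 7.98 m/s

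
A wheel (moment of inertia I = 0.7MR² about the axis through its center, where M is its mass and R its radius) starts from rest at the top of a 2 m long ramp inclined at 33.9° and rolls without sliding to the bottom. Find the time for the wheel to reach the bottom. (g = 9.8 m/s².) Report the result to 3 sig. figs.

t ≈ 1.12 s

The moment of inertia is 0.7MR², giving k ≡ I/(MR²) = 0.7.
Along the incline Mg sinθ − f = Ma, and torque about the center fR = Iα = kMR²(a/R) gives f = kMa.
Hence a = g sinθ/(1+k) = 9.8×sin33.9°/1.7 = 3.215 m/s².
Starting from rest, L = ½at², so t = √(2L/a) = √(2×2/3.215) ≈ 1.12 s.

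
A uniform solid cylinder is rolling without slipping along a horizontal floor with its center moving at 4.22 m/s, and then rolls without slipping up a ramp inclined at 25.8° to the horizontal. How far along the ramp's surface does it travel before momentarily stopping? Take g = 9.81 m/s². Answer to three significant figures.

d ≈ 3.13 m

The moment of inertia is (1/2)MR², giving k ≡ I/(MR²) = 0.5.
Rolling without slipping gives ω = v/R, so the total kinetic energy is ½Mv² + ½Iω² = ½(1+k)Mv² = (3/4)Mv².
Setting this equal to Mgh gives the vertical rise h = (1+k)v₀²/(2g) = 1.5×4.22²/(2×9.81) = 1.361 m.
The distance along the slope is d = h/sinθ = 1.361/sin25.8° ≈ 3.13 m.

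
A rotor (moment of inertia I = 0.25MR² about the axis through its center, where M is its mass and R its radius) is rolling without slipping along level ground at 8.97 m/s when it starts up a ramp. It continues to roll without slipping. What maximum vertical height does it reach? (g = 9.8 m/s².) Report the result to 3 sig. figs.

h ≈ 5.13 m

With I = 0.25MR², the ratio k = I/(MR²) is 0.25.
Pure rolling means v = ωR; then KE = ½Mv² + ½I(v/R)² = ½(1+k)Mv² = (5/8)Mv².
At the top the kinetic energy is zero, so (5/8)Mv₀² = Mgh.
Thus h = (1+k)v₀²/(2g) = 1.25 × 8.97² / (2 × 9.8) ≈ 5.13 m.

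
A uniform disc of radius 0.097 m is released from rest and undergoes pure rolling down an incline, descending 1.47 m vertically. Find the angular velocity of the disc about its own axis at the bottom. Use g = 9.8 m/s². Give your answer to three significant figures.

ω ≈ 45.2 rad/s

With I = (1/2)MR², the ratio k = I/(MR²) is 0.5.
The rolling condition ω = v/R makes the rotational term ½I(v/R)² = ½kMv², so KE_total = ½(1+k)Mv² = (3/4)Mv².
Energy conservation Mgh = ½(1+k)Mv² gives v = √(2gh/(1+k)) = √(2 × 9.8 × 1.47 / 1.5) = 4.383 m/s.
The angular speed follows from ω = v/R = 4.383/0.097 ≈ 45.2 rad/s.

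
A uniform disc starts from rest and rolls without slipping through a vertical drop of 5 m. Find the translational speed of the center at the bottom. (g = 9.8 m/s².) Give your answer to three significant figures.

With I = (1/2)MR², the ratio k = I/(MR²) is 0.5.
The rolling condition ω = v/R makes the rotational term ½I(v/R)² = ½kMv², so KE_total = ½(1+k)Mv² = (3/4)Mv².
Energy conservation: Mgh = (3/4)Mv², so v = √(2gh/(1+k)) = √(2 × 9.8 × 5 / 1.5) ≈ 8.08 m/s.

v ≈ 8.08 m/s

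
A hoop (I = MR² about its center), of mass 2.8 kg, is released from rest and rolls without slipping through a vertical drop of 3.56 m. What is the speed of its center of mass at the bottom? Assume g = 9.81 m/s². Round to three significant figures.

v ≈ 5.91 m/s

Here I = MR², so the shape factor k = I/(MR²) = 1.
The rolling condition ω = v/R makes the rotational term ½I(v/R)² = ½kMv², so KE_total = ½(1+k)Mv² = Mv².
Setting Mgh = Mv² gives v = √(2gh/(1+k)) = √(2·9.81·3.56/2) ≈ 5.91 m/s.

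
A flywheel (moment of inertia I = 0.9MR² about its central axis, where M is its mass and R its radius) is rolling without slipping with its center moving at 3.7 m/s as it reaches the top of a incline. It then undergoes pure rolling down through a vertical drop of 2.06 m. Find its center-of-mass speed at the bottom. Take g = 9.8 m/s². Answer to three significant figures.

v ≈ 5.91 m/s

For this body I = 0.9MR², i.e. k = I/(MR²) = 0.9.
Pure rolling means v = ωR; then KE = ½Mv² + ½I(v/R)² = ½(1+k)Mv² = (19/20)Mv².
Conserving energy between top and bottom: (19/20)Mv² = (19/20)Mv₀² + Mgh, hence v² = v₀² + 2gh/(1+k).
v = √(3.7² + 2×9.8×2.06/1.9) = √34.94 ≈ 5.91 m/s.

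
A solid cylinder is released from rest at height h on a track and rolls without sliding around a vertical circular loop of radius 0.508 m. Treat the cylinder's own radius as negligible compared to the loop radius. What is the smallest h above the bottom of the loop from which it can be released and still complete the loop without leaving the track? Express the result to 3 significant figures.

The moment of inertia is (1/2)MR², giving k ≡ I/(MR²) = 0.5.
At the top, contact is just lost when gravity alone supplies the centripetal force: Mg = Mv_top²/r, i.e. v_top² = gr.
With ω = v/R, the kinetic energy at speed v is ½(1+k)Mv² = (3/4)Mv².
Energy conservation from release (height h) to the top (height 2r): Mgh = Mg(2r) + (3/4)M·gr.
Thus h_min = 2r + (1+k)r/2 = r(2 + 1.5/2) = 0.508 × 2.75 ≈ 1.40 m.

h_min ≈ 1.40 m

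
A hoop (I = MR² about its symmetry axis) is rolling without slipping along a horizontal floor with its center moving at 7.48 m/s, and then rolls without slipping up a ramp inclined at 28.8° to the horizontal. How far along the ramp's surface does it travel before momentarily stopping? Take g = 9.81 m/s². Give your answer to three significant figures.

With I = MR², the ratio k = I/(MR²) is 1.
Rolling without slipping gives ω = v/R, so the total kinetic energy is ½Mv² + ½Iω² = ½(1+k)Mv² = Mv².
Setting this equal to Mgh gives the vertical rise h = (1+k)v₀²/(2g) = 2×7.48²/(2×9.81) = 5.703 m.
The distance along the slope is d = h/sinθ = 5.703/sin28.8° ≈ 11.8 m.

d ≈ 11.8 m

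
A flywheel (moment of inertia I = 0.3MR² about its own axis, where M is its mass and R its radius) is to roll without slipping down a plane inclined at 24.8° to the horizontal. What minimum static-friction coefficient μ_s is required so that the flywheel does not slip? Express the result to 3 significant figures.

With I = 0.3MR², the ratio k = I/(MR²) is 0.3.
Translational: Mg sinθ − f = Ma. Rotational about the CM: fR = Iα = kMRa, so f = kMa.
These give a = g sinθ/(1+k) and the required friction f = kMg sinθ/(1+k).
With N = Mg cosθ, the no-slip condition f ≤ μN gives μ_min = f/N = k tanθ/(1+k).
μ_min = 0.3 × tan24.8° / 1.3 ≈ 0.107.

μ_min ≈ 0.107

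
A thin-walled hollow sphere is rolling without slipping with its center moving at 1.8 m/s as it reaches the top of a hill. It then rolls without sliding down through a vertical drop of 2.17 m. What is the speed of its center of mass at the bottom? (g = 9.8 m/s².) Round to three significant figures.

For this body I = (2/3)MR², i.e. k = I/(MR²) = 2/3.
Since it rolls without slipping, ω = v/R and KE = ½Mv² + ½Iω² = ½(1+k)Mv² = (5/6)Mv².
Conserving energy between top and bottom: (5/6)Mv² = (5/6)Mv₀² + Mgh, hence v² = v₀² + 2gh/(1+k).
v = √(1.8² + 2×9.8×2.17/1.667) = √28.76 ≈ 5.36 m/s.

v ≈ 5.36 m/s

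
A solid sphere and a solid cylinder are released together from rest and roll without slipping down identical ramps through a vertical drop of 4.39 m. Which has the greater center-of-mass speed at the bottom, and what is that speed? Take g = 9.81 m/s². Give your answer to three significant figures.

the solid sphere, at v ≈ 7.84 m/s

For rolling without slipping, Mgh = ½(1+k)Mv² where k = I/(MR²), so v = √(2gh/(1+k)).
Solid sphere: k = 0.4, giving v = √(2×9.81×4.39/1.4) = 7.844 m/s.
Solid cylinder: k = 0.5, giving v = √(2×9.81×4.39/1.5) = 7.578 m/s.
The smaller k wins: the solid sphere, at ≈ 7.84 m/s.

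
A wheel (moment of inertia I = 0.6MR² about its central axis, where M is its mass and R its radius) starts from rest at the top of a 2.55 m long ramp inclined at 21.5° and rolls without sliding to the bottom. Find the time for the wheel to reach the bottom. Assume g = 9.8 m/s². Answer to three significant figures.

t ≈ 1.51 s

Here I = 0.6MR², so the shape factor k = I/(MR²) = 0.6.
Along the incline Mg sinθ − f = Ma, and torque about the center fR = Iα = kMR²(a/R) gives f = kMa.
Hence a = g sinθ/(1+k) = 9.8×sin21.5°/1.6 = 2.245 m/s².
Starting from rest, L = ½at², so t = √(2L/a) = √(2×2.55/2.245) ≈ 1.51 s.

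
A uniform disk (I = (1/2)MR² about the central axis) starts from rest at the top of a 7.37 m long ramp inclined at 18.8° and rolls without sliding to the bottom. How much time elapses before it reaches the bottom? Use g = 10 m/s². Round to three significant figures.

t ≈ 2.62 s

The moment of inertia is (1/2)MR², giving k ≡ I/(MR²) = 0.5.
Along the incline Mg sinθ − f = Ma, and torque about the center fR = Iα = kMR²(a/R) gives f = kMa.
Hence a = g sinθ/(1+k) = 10×sin18.8°/1.5 = 2.148 m/s².
With constant a from rest, t = √(2L/a) = √(2·7.37/2.148) ≈ 2.62 s.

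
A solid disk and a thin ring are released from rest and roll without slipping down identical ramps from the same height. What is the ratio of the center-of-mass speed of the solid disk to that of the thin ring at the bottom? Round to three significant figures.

Each satisfies Mgh = ½(1+k)Mv² with k = I/(MR²), so v ∝ 1/√(1+k).
For the solid disk k = 0.5; for the thin ring k = 1.
v₁/v₂ = √((1+k₂)/(1+k₁)) = √(2/1.5) ≈ 1.15.

v_ratio ≈ 1.15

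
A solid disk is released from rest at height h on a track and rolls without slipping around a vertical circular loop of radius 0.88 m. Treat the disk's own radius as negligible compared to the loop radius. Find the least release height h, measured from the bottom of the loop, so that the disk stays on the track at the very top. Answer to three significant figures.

h_min ≈ 2.42 m

Here I = (1/2)MR², so the shape factor k = I/(MR²) = 0.5.
At the top of the loop, the minimum-contact condition is Mg = Mv_top²/r, so v_top² = gr.
With ω = v/R, the kinetic energy at speed v is ½(1+k)Mv² = (3/4)Mv².
Energy conservation from release (height h) to the top (height 2r): Mgh = Mg(2r) + (3/4)M·gr.
Thus h_min = 2r + (1+k)r/2 = r(2 + 1.5/2) = 0.88 × 2.75 ≈ 2.42 m.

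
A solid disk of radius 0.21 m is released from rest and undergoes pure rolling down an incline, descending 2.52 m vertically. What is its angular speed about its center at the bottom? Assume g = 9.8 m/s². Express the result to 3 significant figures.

ω ≈ 27.3 rad/s

With I = (1/2)MR², the ratio k = I/(MR²) is 0.5.
Since it rolls without slipping, ω = v/R and KE = ½Mv² + ½Iω² = ½(1+k)Mv² = (3/4)Mv².
Energy conservation Mgh = ½(1+k)Mv² gives v = √(2gh/(1+k)) = √(2 × 9.8 × 2.52 / 1.5) = 5.738 m/s.
Then ω = v/R = 5.738 / 0.21 ≈ 27.3 rad/s.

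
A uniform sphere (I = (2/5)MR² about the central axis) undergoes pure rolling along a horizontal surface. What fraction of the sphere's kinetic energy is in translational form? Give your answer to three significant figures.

fraction ≈ 0.714

With I = (2/5)MR², the ratio k = I/(MR²) is 0.4.
With ω = v/R, KE_trans = ½Mv² and KE_rot = ½Iω² = ½kMv², so KE_total = ½(1+k)Mv².
The translational fraction is therefore 1/(1+k) = 1/1.4 ≈ 0.714.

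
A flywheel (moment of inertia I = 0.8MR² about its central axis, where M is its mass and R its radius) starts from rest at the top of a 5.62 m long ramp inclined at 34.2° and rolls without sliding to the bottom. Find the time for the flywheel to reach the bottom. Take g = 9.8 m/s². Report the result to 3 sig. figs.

With I = 0.8MR², the ratio k = I/(MR²) is 0.8.
Along the incline Mg sinθ − f = Ma, and torque about the center fR = Iα = kMR²(a/R) gives f = kMa.
Hence a = g sinθ/(1+k) = 9.8×sin34.2°/1.8 = 3.06 m/s².
Starting from rest, L = ½at², so t = √(2L/a) = √(2×5.62/3.06) ≈ 1.92 s.

t ≈ 1.92 s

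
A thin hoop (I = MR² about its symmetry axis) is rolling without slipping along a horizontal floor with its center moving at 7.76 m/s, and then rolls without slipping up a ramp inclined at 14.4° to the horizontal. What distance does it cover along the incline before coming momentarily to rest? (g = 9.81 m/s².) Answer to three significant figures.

The moment of inertia is MR², giving k ≡ I/(MR²) = 1.
Rolling without slipping gives ω = v/R, so the total kinetic energy is ½Mv² + ½Iω² = ½(1+k)Mv² = Mv².
Setting this equal to Mgh gives the vertical rise h = (1+k)v₀²/(2g) = 2×7.76²/(2×9.81) = 6.138 m.
Along the incline, d = h/sinθ = 6.138/sin14.4° ≈ 24.7 m.

d ≈ 24.7 m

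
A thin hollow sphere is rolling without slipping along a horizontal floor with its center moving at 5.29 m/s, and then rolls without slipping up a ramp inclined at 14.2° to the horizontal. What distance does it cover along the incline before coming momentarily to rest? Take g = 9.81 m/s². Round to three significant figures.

d ≈ 9.69 m

For this body I = (2/3)MR², i.e. k = I/(MR²) = 2/3.
Pure rolling means v = ωR; then KE = ½Mv² + ½I(v/R)² = ½(1+k)Mv² = (5/6)Mv².
Setting this equal to Mgh gives the vertical rise h = (1+k)v₀²/(2g) = 1.667×5.29²/(2×9.81) = 2.377 m.
The distance along the slope is d = h/sinθ = 2.377/sin14.2° ≈ 9.69 m.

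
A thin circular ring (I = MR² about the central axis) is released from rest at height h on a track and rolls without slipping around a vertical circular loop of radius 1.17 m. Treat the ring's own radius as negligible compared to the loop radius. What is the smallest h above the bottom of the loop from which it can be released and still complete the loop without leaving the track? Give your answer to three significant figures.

h_min ≈ 3.51 m

With I = MR², the ratio k = I/(MR²) is 1.
At the top, contact is just lost when gravity alone supplies the centripetal force: Mg = Mv_top²/r, i.e. v_top² = gr.
With ω = v/R, the kinetic energy at speed v is ½(1+k)Mv² = Mv².
Energy conservation from release (height h) to the top (height 2r): Mgh = Mg(2r) + M·gr.
Thus h_min = 2r + (1+k)r/2 = r(2 + 2/2) = 1.17 × 3 ≈ 3.51 m.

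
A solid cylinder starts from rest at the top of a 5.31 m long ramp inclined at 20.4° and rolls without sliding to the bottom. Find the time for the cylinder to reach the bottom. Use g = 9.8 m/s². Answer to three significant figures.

Here I = (1/2)MR², so the shape factor k = I/(MR²) = 0.5.
Newton's second law down the slope: Mg sinθ − f = Ma. The torque equation fR = Iα (with α = a/R) gives f = kMa.
Hence a = g sinθ/(1+k) = 9.8×sin20.4°/1.5 = 2.277 m/s².
With constant a from rest, t = √(2L/a) = √(2·5.31/2.277) ≈ 2.16 s.

t ≈ 2.16 s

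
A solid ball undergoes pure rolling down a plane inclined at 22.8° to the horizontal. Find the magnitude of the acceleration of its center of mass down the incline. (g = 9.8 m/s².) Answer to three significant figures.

Here I = (2/5)MR², so the shape factor k = I/(MR²) = 0.4.
Translational: Mg sinθ − f = Ma. Rotational about the CM: fR = Iα = kMRa, so f = kMa.
Eliminating f: Mg sinθ = (1+k)Ma, so a = g sinθ/(1+k) = 9.8 × sin22.8° / 1.4 ≈ 2.71 m/s².

a ≈ 2.71 m/s²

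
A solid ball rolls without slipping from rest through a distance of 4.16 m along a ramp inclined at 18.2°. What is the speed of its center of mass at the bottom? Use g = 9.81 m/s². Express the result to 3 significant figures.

v ≈ 4.27 m/s

The moment of inertia is (2/5)MR², giving k ≡ I/(MR²) = 0.4.
Pure rolling means v = ωR; then KE = ½Mv² + ½I(v/R)² = ½(1+k)Mv² = (7/10)Mv².
The vertical drop is h = L sinθ = 4.16 × sin18.2° = 1.299 m.
Energy conservation: Mgh = (7/10)Mv², so v = √(2gh/(1+k)) = √(2 × 9.81 × 1.299 / 1.4) ≈ 4.27 m/s.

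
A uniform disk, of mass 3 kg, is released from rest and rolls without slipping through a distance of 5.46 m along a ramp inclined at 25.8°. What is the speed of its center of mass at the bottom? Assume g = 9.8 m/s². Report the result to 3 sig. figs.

v ≈ 5.57 m/s

For this body I = (1/2)MR², i.e. k = I/(MR²) = 0.5.
Pure rolling means v = ωR; then KE = ½Mv² + ½I(v/R)² = ½(1+k)Mv² = (3/4)Mv².
The vertical drop is h = L sinθ = 5.46 × sin25.8° = 2.376 m.
Energy conservation: Mgh = (3/4)Mv², so v = √(2gh/(1+k)) = √(2 × 9.8 × 2.376 / 1.5) ≈ 5.57 m/s.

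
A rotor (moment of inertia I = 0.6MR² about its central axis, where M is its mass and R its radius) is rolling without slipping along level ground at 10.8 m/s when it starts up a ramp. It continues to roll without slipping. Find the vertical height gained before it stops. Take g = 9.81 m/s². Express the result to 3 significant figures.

h ≈ 9.51 m

Here I = 0.6MR², so the shape factor k = I/(MR²) = 0.6.
Since it rolls without slipping, ω = v/R and KE = ½Mv² + ½Iω² = ½(1+k)Mv² = (4/5)Mv².
All of this converts to potential energy at the highest point: (4/5)Mv₀² = Mgh.
Thus h = (1+k)v₀²/(2g) = 1.6 × 10.8² / (2 × 9.81) ≈ 9.51 m.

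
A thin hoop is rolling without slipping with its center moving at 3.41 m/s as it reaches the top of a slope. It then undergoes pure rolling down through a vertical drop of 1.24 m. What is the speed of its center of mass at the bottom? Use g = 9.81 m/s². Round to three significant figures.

Here I = MR², so the shape factor k = I/(MR²) = 1.
The rolling condition ω = v/R makes the rotational term ½I(v/R)² = ½kMv², so KE_total = ½(1+k)Mv² = Mv².
Conserving energy between top and bottom: Mv² = Mv₀² + Mgh, hence v² = v₀² + 2gh/(1+k).
v = √(3.41² + 2×9.81×1.24/2) = √23.79 ≈ 4.88 m/s.

v ≈ 4.88 m/s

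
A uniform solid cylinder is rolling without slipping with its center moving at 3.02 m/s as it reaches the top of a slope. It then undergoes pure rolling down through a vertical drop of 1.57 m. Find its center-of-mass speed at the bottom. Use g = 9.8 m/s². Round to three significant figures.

v ≈ 5.44 m/s

Here I = (1/2)MR², so the shape factor k = I/(MR²) = 0.5.
The rolling condition ω = v/R makes the rotational term ½I(v/R)² = ½kMv², so KE_total = ½(1+k)Mv² = (3/4)Mv².
Energy conservation: (3/4)Mv₀² + Mgh = (3/4)Mv², so v² = v₀² + 2gh/(1+k).
v = √(3.02² + 2×9.8×1.57/1.5) = √29.64 ≈ 5.44 m/s.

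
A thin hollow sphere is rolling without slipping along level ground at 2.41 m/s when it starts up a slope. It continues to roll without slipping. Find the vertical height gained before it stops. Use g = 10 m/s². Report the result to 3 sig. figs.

The moment of inertia is (2/3)MR², giving k ≡ I/(MR²) = 2/3.
Pure rolling means v = ωR; then KE = ½Mv² + ½I(v/R)² = ½(1+k)Mv² = (5/6)Mv².
All of this converts to potential energy at the highest point: (5/6)Mv₀² = Mgh.
Thus h = (1+k)v₀²/(2g) = 1.667 × 2.41² / (2 × 10) ≈ 0.484 m.

h ≈ 0.484 m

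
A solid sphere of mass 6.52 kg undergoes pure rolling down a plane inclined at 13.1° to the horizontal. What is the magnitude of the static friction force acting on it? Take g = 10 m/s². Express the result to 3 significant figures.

The moment of inertia is (2/5)MR², giving k ≡ I/(MR²) = 0.4.
Translational: Mg sinθ − f = Ma. Rotational about the CM: fR = Iα = kMRa, so f = kMa.
Combining, a = g sinθ/(1+k) and f = kMa = kMg sinθ/(1+k).
f = 0.4 × 6.52 × 10 × sin13.1° / 1.4 ≈ 4.22 N.

f ≈ 4.22 N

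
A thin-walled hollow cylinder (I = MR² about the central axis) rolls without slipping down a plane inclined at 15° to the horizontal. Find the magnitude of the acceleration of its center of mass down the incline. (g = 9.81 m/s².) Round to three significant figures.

a ≈ 1.27 m/s²

With I = MR², the ratio k = I/(MR²) is 1.
Translational: Mg sinθ − f = Ma. Rotational about the CM: fR = Iα = kMRa, so f = kMa.
Eliminating f: Mg sinθ = (1+k)Ma, so a = g sinθ/(1+k) = 9.81 × sin15° / 2 ≈ 1.27 m/s².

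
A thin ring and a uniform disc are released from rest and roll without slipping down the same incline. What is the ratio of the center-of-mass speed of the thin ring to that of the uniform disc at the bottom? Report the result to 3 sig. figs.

Each satisfies Mgh = ½(1+k)Mv² with k = I/(MR²), so v ∝ 1/√(1+k).
For the thin ring k = 1; for the uniform disc k = 0.5.
v₁/v₂ = √((1+k₂)/(1+k₁)) = √(1.5/2) ≈ 0.866.

v_ratio ≈ 0.866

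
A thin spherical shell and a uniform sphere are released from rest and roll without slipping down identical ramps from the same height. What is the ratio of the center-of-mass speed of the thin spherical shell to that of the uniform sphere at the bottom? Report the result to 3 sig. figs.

Each satisfies Mgh = ½(1+k)Mv² with k = I/(MR²), so v ∝ 1/√(1+k).
For the thin spherical shell k = 2/3; for the uniform sphere k = 0.4.
v₁/v₂ = √((1+k₂)/(1+k₁)) = √(1.4/1.667) ≈ 0.917.

v_ratio ≈ 0.917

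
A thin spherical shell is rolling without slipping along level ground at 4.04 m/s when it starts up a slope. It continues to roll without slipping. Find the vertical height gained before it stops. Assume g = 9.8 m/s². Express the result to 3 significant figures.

Here I = (2/3)MR², so the shape factor k = I/(MR²) = 2/3.
Rolling without slipping gives ω = v/R, so the total kinetic energy is ½Mv² + ½Iω² = ½(1+k)Mv² = (5/6)Mv².
All of this converts to potential energy at the highest point: (5/6)Mv₀² = Mgh.
Thus h = (1+k)v₀²/(2g) = 1.667 × 4.04² / (2 × 9.8) ≈ 1.39 m.

h ≈ 1.39 m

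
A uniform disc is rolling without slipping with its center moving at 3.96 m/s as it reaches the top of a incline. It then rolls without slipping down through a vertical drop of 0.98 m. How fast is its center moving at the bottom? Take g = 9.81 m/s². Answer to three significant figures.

v ≈ 5.34 m/s

For this body I = (1/2)MR², i.e. k = I/(MR²) = 0.5.
Rolling without slipping gives ω = v/R, so the total kinetic energy is ½Mv² + ½Iω² = ½(1+k)Mv² = (3/4)Mv².
Energy conservation: (3/4)Mv₀² + Mgh = (3/4)Mv², so v² = v₀² + 2gh/(1+k).
v = √(3.96² + 2×9.81×0.98/1.5) = √28.5 ≈ 5.34 m/s.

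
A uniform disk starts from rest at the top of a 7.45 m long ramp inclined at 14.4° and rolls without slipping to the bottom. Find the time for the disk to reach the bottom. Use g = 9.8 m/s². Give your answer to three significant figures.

For this body I = (1/2)MR², i.e. k = I/(MR²) = 0.5.
Along the incline Mg sinθ − f = Ma, and torque about the center fR = Iα = kMR²(a/R) gives f = kMa.
Hence a = g sinθ/(1+k) = 9.8×sin14.4°/1.5 = 1.625 m/s².
Starting from rest, L = ½at², so t = √(2L/a) = √(2×7.45/1.625) ≈ 3.03 s.

t ≈ 3.03 s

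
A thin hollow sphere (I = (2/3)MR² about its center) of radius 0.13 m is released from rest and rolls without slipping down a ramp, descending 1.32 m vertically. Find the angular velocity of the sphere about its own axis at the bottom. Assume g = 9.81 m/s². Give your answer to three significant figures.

With I = (2/3)MR², the ratio k = I/(MR²) is 2/3.
Since it rolls without slipping, ω = v/R and KE = ½Mv² + ½Iω² = ½(1+k)Mv² = (5/6)Mv².
Energy conservation Mgh = ½(1+k)Mv² gives v = √(2gh/(1+k)) = √(2 × 9.81 × 1.32 / 1.667) = 3.942 m/s.
The angular speed follows from ω = v/R = 3.942/0.13 ≈ 30.3 rad/s.

ω ≈ 30.3 rad/s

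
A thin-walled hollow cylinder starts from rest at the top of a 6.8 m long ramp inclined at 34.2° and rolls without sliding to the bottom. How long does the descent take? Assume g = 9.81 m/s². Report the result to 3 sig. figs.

Here I = MR², so the shape factor k = I/(MR²) = 1.
Translational: Mg sinθ − f = Ma. Rotational about the CM: fR = Iα = kMRa, so f = kMa.
Hence a = g sinθ/(1+k) = 9.81×sin34.2°/2 = 2.757 m/s².
With constant a from rest, t = √(2L/a) = √(2·6.8/2.757) ≈ 2.22 s.

t ≈ 2.22 s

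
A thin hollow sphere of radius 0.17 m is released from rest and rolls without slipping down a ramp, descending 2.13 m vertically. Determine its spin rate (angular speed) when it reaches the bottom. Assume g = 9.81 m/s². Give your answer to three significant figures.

For this body I = (2/3)MR², i.e. k = I/(MR²) = 2/3.
Since it rolls without slipping, ω = v/R and KE = ½Mv² + ½Iω² = ½(1+k)Mv² = (5/6)Mv².
Energy conservation Mgh = ½(1+k)Mv² gives v = √(2gh/(1+k)) = √(2 × 9.81 × 2.13 / 1.667) = 5.007 m/s.
Then ω = v/R = 5.007 / 0.17 ≈ 29.5 rad/s.

ω ≈ 29.5 rad/s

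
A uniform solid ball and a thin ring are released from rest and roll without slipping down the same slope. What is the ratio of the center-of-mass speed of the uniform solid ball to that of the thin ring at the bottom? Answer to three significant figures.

Each satisfies Mgh = ½(1+k)Mv² with k = I/(MR²), so v ∝ 1/√(1+k).
For the uniform solid ball k = 0.4; for the thin ring k = 1.
v₁/v₂ = √((1+k₂)/(1+k₁)) = √(2/1.4) ≈ 1.20.

v_ratio ≈ 1.20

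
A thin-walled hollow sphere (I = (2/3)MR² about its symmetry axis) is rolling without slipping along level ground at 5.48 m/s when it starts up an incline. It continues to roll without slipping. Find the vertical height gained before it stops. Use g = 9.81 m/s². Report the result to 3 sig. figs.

The moment of inertia is (2/3)MR², giving k ≡ I/(MR²) = 2/3.
Pure rolling means v = ωR; then KE = ½Mv² + ½I(v/R)² = ½(1+k)Mv² = (5/6)Mv².
All of this converts to potential energy at the highest point: (5/6)Mv₀² = Mgh.
Thus h = (1+k)v₀²/(2g) = 1.667 × 5.48² / (2 × 9.81) ≈ 2.55 m.

h ≈ 2.55 m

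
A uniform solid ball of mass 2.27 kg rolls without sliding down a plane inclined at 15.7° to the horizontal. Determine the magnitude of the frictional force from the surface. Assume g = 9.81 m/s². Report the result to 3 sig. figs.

Here I = (2/5)MR², so the shape factor k = I/(MR²) = 0.4.
Along the incline Mg sinθ − f = Ma, and torque about the center fR = Iα = kMR²(a/R) gives f = kMa.
Combining, a = g sinθ/(1+k) and f = kMa = kMg sinθ/(1+k).
f = 0.4 × 2.27 × 9.81 × sin15.7° / 1.4 ≈ 1.72 N.

f ≈ 1.72 N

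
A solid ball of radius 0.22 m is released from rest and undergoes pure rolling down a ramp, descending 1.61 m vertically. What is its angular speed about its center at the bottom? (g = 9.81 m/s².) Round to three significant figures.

With I = (2/5)MR², the ratio k = I/(MR²) is 0.4.
Rolling without slipping gives ω = v/R, so the total kinetic energy is ½Mv² + ½Iω² = ½(1+k)Mv² = (7/10)Mv².
Energy conservation Mgh = ½(1+k)Mv² gives v = √(2gh/(1+k)) = √(2 × 9.81 × 1.61 / 1.4) = 4.75 m/s.
Then ω = v/R = 4.75 / 0.22 ≈ 21.6 rad/s.

ω ≈ 21.6 rad/s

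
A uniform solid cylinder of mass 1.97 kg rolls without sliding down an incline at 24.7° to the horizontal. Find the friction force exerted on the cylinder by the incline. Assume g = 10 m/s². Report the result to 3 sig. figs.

With I = (1/2)MR², the ratio k = I/(MR²) is 0.5.
Translational: Mg sinθ − f = Ma. Rotational about the CM: fR = Iα = kMRa, so f = kMa.
Combining, a = g sinθ/(1+k) and f = kMa = kMg sinθ/(1+k).
f = 0.5 × 1.97 × 10 × sin24.7° / 1.5 ≈ 2.74 N.

f ≈ 2.74 N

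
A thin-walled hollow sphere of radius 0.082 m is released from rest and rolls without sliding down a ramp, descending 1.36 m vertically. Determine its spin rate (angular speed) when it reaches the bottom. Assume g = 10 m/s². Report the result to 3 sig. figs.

ω ≈ 49.3 rad/s

With I = (2/3)MR², the ratio k = I/(MR²) is 2/3.
Pure rolling means v = ωR; then KE = ½Mv² + ½I(v/R)² = ½(1+k)Mv² = (5/6)Mv².
Energy conservation Mgh = ½(1+k)Mv² gives v = √(2gh/(1+k)) = √(2 × 10 × 1.36 / 1.667) = 4.04 m/s.
Then ω = v/R = 4.04 / 0.082 ≈ 49.3 rad/s.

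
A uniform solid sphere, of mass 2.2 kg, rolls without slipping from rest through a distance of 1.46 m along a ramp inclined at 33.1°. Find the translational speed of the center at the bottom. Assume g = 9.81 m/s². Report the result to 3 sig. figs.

v ≈ 3.34 m/s

Here I = (2/5)MR², so the shape factor k = I/(MR²) = 0.4.
Pure rolling means v = ωR; then KE = ½Mv² + ½I(v/R)² = ½(1+k)Mv² = (7/10)Mv².
The vertical drop is h = L sinθ = 1.46 × sin33.1° = 0.7973 m.
Setting Mgh = (7/10)Mv² gives v = √(2gh/(1+k)) = √(2·9.81·0.7973/1.4) ≈ 3.34 m/s.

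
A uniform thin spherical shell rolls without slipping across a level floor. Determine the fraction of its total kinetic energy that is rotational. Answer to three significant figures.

For this body I = (2/3)MR², i.e. k = I/(MR²) = 2/3.
With ω = v/R, KE_trans = ½Mv² and KE_rot = ½Iω² = ½kMv², so KE_total = ½(1+k)Mv².
The rotational fraction is therefore k/(1+k) = (2/3)/1.667 ≈ 0.400.

fraction ≈ 0.400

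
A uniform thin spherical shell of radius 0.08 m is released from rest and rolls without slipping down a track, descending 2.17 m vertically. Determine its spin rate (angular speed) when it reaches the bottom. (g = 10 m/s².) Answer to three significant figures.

With I = (2/3)MR², the ratio k = I/(MR²) is 2/3.
Rolling without slipping gives ω = v/R, so the total kinetic energy is ½Mv² + ½Iω² = ½(1+k)Mv² = (5/6)Mv².
Energy conservation Mgh = ½(1+k)Mv² gives v = √(2gh/(1+k)) = √(2 × 10 × 2.17 / 1.667) = 5.103 m/s.
The angular speed follows from ω = v/R = 5.103/0.08 ≈ 63.8 rad/s.

ω ≈ 63.8 rad/s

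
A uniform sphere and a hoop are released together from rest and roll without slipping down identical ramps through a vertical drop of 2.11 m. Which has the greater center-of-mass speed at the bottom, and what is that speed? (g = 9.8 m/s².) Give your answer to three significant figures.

the uniform sphere, at v ≈ 5.44 m/s

For rolling without slipping, Mgh = ½(1+k)Mv² where k = I/(MR²), so v = √(2gh/(1+k)).
Uniform sphere: k = 0.4, giving v = √(2×9.8×2.11/1.4) = 5.435 m/s.
Hoop: k = 1, giving v = √(2×9.8×2.11/2) = 4.547 m/s.
The smaller k wins: the uniform sphere, at ≈ 5.44 m/s.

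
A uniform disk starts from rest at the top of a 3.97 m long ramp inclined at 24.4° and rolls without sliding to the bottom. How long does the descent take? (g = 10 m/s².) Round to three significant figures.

t ≈ 1.70 s

The moment of inertia is (1/2)MR², giving k ≡ I/(MR²) = 0.5.
Along the incline Mg sinθ − f = Ma, and torque about the center fR = Iα = kMR²(a/R) gives f = kMa.
Hence a = g sinθ/(1+k) = 10×sin24.4°/1.5 = 2.754 m/s².
With constant a from rest, t = √(2L/a) = √(2·3.97/2.754) ≈ 1.70 s.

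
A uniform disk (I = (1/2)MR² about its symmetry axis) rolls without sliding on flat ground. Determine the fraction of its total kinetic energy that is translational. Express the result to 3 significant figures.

fraction ≈ 0.667

Here I = (1/2)MR², so the shape factor k = I/(MR²) = 0.5.
Since ω = v/R, the translational part is ½Mv² and the rotational part is ½I(v/R)² = ½kMv²; the total is ½(1+k)Mv².
The translational fraction is therefore 1/(1+k) = 1/1.5 ≈ 0.667.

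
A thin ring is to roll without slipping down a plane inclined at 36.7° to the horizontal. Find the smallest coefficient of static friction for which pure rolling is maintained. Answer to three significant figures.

Here I = MR², so the shape factor k = I/(MR²) = 1.
Translational: Mg sinθ − f = Ma. Rotational about the CM: fR = Iα = kMRa, so f = kMa.
These give a = g sinθ/(1+k) and the required friction f = kMg sinθ/(1+k).
The normal force is N = Mg cosθ, so μ_min = f/N = k tanθ/(1+k).
μ_min = 1 × tan36.7° / 2 ≈ 0.373.

μ_min ≈ 0.373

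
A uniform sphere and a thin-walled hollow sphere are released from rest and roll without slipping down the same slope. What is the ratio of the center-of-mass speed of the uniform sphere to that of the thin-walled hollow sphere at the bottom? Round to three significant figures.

Each satisfies Mgh = ½(1+k)Mv² with k = I/(MR²), so v ∝ 1/√(1+k).
For the uniform sphere k = 0.4; for the thin-walled hollow sphere k = 2/3.
v₁/v₂ = √((1+k₂)/(1+k₁)) = √(1.667/1.4) ≈ 1.09.

v_ratio ≈ 1.09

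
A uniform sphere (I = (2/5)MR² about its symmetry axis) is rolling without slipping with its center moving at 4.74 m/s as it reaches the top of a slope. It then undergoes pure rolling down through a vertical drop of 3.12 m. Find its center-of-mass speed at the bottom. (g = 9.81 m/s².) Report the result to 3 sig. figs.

v ≈ 8.14 m/s

For this body I = (2/5)MR², i.e. k = I/(MR²) = 0.4.
Pure rolling means v = ωR; then KE = ½Mv² + ½I(v/R)² = ½(1+k)Mv² = (7/10)Mv².
Energy conservation: (7/10)Mv₀² + Mgh = (7/10)Mv², so v² = v₀² + 2gh/(1+k).
v = √(4.74² + 2×9.81×3.12/1.4) = √66.19 ≈ 8.14 m/s.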